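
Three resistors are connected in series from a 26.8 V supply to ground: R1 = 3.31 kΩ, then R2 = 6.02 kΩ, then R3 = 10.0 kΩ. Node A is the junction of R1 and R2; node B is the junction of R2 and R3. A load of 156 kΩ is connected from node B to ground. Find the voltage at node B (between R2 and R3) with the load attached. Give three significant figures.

V ≈ 13.4 V

At node B, R3 is in parallel with the load: R3‖R_L = 9.398 kΩ.
Below node A the resistance is R2 + (R3‖R_L) = 15.42 kΩ, so V_A = 26.8 × 15.42/18.73 = 22.06 V.
Then V_B = V_A × (R3‖R_L)/(R2 + R3‖R_L) = 22.06 × 9.398/15.42 = 13.4 V.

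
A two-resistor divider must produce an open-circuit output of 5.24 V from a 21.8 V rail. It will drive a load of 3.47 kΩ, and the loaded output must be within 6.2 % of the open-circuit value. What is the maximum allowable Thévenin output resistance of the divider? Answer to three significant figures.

R_th ≤ 229 Ω

Loading drop = R_th/(R_th + R_L) ≤ 0.0620, so R_th ≤ R_L · ε/(1−ε) = 3.47 kΩ × 0.0620/0.9380 = 229 Ω.
(Any R1, R2 with R2/(R1+R2) = 0.240 and R1‖R2 ≤ 229 Ω will meet the spec.)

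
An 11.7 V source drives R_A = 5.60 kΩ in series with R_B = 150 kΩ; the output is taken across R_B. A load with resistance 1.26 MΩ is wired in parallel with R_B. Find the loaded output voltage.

V_out ≈ 11.2 V

The load sits in parallel with R_B: R_B‖R_L = (150 × 1260) / (150 + 1260) = 134.0 kΩ.
V_out = 11.7 × 134.0 / (5.60 + 134.0) = 11.7 × 134.0/139.6 = 11.2 V.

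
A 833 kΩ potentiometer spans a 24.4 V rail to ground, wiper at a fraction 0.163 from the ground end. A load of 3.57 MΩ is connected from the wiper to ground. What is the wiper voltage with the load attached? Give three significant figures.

V ≈ 3.85 V

The wiper splits the pot into (1−α)R = 697.2 kΩ above and αR = 135.8 kΩ below.
Lower section ‖ load = 130.8 kΩ.
V_wiper = 24.4 × 130.8/(697.2 + 130.8) = 3.85 V.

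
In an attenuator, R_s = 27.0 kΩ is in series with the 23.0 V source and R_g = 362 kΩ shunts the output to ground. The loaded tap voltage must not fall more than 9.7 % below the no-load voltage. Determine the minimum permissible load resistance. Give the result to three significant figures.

R_L(min) ≈ 234 kΩ

Output resistance R_th = R_s‖R_g = (27.0 × 362)/389.0 = 25.13 kΩ.
The fractional drop is R_th/(R_th + R_L); requiring this ≤ 0.0970 gives R_L ≥ R_th(1/0.0970 − 1) = 25.13 × 9.309 = 234 kΩ.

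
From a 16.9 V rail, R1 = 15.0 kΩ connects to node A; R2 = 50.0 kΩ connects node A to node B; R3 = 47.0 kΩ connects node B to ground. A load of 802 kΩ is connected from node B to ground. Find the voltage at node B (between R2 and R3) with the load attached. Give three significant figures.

V ≈ 6.86 V

At node B, R3 is in parallel with the load: R3‖R_L = 44.40 kΩ.
Below node A the resistance is R2 + (R3‖R_L) = 94.40 kΩ, so V_A = 16.9 × 94.40/109.4 = 14.58 V.
Then V_B = V_A × (R3‖R_L)/(R2 + R3‖R_L) = 14.58 × 44.40/94.40 = 6.86 V.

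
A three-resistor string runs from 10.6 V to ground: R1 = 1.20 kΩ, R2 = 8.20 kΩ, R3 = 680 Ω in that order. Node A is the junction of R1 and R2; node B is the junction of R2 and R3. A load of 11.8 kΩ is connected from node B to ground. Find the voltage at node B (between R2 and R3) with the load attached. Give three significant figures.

At node B, R3 is in parallel with the load: R3‖R_L = 642.9 Ω.
Below node A the resistance is R2 + (R3‖R_L) = 8843 Ω, so V_A = 10.6 × 8843/10040 = 9.333 V.
Then V_B = V_A × (R3‖R_L)/(R2 + R3‖R_L) = 9.333 × 642.9/8843 = 0.679 V.

V ≈ 0.679 V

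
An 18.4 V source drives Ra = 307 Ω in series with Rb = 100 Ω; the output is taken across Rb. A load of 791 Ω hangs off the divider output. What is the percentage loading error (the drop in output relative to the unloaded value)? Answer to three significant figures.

The divider's output (Thévenin) resistance is Ra‖Rb = 75.43 Ω.
Fractional drop under load = R_th/(R_th + R_L) = 75.43 / (75.43 + 791) = 0.08706.
So the output falls by 8.71 %.

8.71 %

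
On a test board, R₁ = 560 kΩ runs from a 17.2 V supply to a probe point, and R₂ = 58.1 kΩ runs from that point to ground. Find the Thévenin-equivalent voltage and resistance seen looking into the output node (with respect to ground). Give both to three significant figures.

V_th = 1.62 V, R_th = 52.6 kΩ

V_th is the open-circuit tap voltage: 17.2 × 58.1/(560 + 58.1) = 1.62 V.
With the supply zeroed, R₁ and R₂ appear in parallel from the tap: R_th = R₁‖R₂ = (560 × 58.1)/618.1 = 52.6 kΩ.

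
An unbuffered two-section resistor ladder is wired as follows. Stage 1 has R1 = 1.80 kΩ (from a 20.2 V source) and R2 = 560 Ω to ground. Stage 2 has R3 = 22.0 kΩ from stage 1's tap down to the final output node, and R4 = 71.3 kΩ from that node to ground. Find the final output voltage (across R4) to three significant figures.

Stage 2 presents R3+R4 = 93300 Ω as a load on stage 1's tap.
Stage 1's lower leg becomes R2‖(R3+R4) = 556.7 Ω, so V_mid = 20.2 × 556.7/2357 = 4.771 V.
Stage 2 is itself unloaded: V_out = V_mid × R4/(R3+R4) = 4.771 × 71300/93300 = 3.65 V.

V_out ≈ 3.65 V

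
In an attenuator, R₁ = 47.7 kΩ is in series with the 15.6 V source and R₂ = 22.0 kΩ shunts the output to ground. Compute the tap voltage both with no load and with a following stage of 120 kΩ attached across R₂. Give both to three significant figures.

Open-circuit: V = 15.6 × 22.0/(47.7 + 22.0) = 4.92 V.
With the load, R₂ becomes R₂‖R_L = 18.59 kΩ, so V = 15.6 × 18.59/66.29 = 4.38 V.

Unloaded: 4.92 V; loaded: 4.38 V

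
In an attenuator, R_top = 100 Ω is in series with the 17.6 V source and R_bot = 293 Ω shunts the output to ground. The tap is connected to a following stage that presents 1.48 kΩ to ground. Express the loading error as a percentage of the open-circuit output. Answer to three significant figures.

4.80 %

The divider's output (Thévenin) resistance is R_top‖R_bot = 74.55 Ω.
Fractional drop under load = R_th/(R_th + R_L) = 74.55 / (74.55 + 1480) = 0.04796.
So the output falls by 4.80 %.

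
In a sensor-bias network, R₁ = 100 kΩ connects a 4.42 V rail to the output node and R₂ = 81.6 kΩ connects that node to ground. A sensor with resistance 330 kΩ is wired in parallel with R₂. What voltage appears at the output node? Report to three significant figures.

V_out ≈ 1.75 V

The load sits in parallel with R₂: R₂‖R_L = (81.6 × 330) / (81.6 + 330) = 65.42 kΩ.
V_out = 4.42 × 65.42 / (100 + 65.42) = 4.42 × 65.42/165.4 = 1.75 V.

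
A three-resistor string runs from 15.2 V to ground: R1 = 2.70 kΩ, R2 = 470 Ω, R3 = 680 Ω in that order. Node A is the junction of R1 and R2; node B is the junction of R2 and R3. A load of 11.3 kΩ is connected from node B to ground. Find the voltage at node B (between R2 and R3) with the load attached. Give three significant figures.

At node B, R3 is in parallel with the load: R3‖R_L = 641.4 Ω.
Below node A the resistance is R2 + (R3‖R_L) = 1111 Ω, so V_A = 15.2 × 1111/3811 = 4.432 V.
Then V_B = V_A × (R3‖R_L)/(R2 + R3‖R_L) = 4.432 × 641.4/1111 = 2.56 V.

V ≈ 2.56 V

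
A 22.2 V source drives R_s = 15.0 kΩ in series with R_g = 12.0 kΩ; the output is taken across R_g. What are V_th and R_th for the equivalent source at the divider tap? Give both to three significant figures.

V_th is the open-circuit tap voltage: 22.2 × 12.0/(15.0 + 12.0) = 9.87 V.
With the supply zeroed, R_s and R_g appear in parallel from the tap: R_th = R_s‖R_g = (15.0 × 12.0)/27.00 = 6.67 kΩ.

V_th = 9.87 V, R_th = 6.67 kΩ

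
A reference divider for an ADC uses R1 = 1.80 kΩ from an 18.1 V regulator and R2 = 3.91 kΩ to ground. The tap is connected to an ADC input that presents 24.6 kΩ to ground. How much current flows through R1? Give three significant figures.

I ≈ 3.50 mA

R2‖R_L = 3.374 kΩ, so the source sees R1 + R2‖R_L = 5.174 kΩ.
I = 18.1 V / 5.174 kΩ = 3.50 mA.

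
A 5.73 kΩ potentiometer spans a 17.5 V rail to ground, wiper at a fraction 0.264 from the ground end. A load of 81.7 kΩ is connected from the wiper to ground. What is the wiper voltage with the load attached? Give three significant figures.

V ≈ 4.56 V

The wiper splits the pot into (1−α)R = 4.217 kΩ above and αR = 1.513 kΩ below.
Lower section ‖ load = 1.485 kΩ.
V_wiper = 17.5 × 1.485/(4.217 + 1.485) = 4.56 V.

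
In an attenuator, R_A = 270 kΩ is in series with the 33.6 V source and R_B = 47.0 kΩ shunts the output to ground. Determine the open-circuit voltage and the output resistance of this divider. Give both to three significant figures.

V_th = 4.98 V, R_th = 40.0 kΩ

V_th is the open-circuit tap voltage: 33.6 × 47.0/(270 + 47.0) = 4.98 V.
With the supply zeroed, R_A and R_B appear in parallel from the tap: R_th = R_A‖R_B = (270 × 47.0)/317.0 = 40.0 kΩ.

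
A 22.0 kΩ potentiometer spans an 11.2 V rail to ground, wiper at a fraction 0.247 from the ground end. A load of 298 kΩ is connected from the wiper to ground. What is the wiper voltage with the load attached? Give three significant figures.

The wiper splits the pot into (1−α)R = 16.57 kΩ above and αR = 5.434 kΩ below.
Lower section ‖ load = 5.337 kΩ.
V_wiper = 11.2 × 5.337/(16.57 + 5.337) = 2.73 V.

V ≈ 2.73 V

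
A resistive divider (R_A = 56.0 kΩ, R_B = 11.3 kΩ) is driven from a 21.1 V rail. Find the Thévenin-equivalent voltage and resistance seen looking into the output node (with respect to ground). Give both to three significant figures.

V_th = 3.54 V, R_th = 9.40 kΩ

V_th is the open-circuit tap voltage: 21.1 × 11.3/(56.0 + 11.3) = 3.54 V.
With the supply zeroed, R_A and R_B appear in parallel from the tap: R_th = R_A‖R_B = (56.0 × 11.3)/67.30 = 9.40 kΩ.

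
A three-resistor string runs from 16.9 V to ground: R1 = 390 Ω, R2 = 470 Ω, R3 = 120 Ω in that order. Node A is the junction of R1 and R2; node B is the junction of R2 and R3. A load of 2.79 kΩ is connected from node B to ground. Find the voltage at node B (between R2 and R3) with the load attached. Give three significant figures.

V ≈ 1.99 V

At node B, R3 is in parallel with the load: R3‖R_L = 115.1 Ω.
Below node A the resistance is R2 + (R3‖R_L) = 585.1 Ω, so V_A = 16.9 × 585.1/975.1 = 10.14 V.
Then V_B = V_A × (R3‖R_L)/(R2 + R3‖R_L) = 10.14 × 115.1/585.1 = 1.99 V.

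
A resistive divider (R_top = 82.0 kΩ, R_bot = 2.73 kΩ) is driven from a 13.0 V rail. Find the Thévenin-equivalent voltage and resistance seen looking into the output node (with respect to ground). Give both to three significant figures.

V_th is the open-circuit tap voltage: 13.0 × 2.73/(82.0 + 2.73) = 0.419 V.
With the supply zeroed, R_top and R_bot appear in parallel from the tap: R_th = R_top‖R_bot = (82.0 × 2.73)/84.73 = 2.64 kΩ.

V_th = 0.419 V, R_th = 2.64 kΩ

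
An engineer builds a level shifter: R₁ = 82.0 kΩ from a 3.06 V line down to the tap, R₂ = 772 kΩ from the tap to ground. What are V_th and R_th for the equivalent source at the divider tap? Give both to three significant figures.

V_th is the open-circuit tap voltage: 3.06 × 772/(82.0 + 772) = 2.77 V.
With the supply zeroed, R₁ and R₂ appear in parallel from the tap: R_th = R₁‖R₂ = (82.0 × 772)/854.0 = 74.1 kΩ.

V_th = 2.77 V, R_th = 74.1 kΩ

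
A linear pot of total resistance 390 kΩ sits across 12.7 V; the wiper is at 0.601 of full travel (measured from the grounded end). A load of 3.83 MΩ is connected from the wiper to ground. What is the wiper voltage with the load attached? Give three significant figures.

V ≈ 7.45 V

The wiper splits the pot into (1−α)R = 155.6 kΩ above and αR = 234.4 kΩ below.
Lower section ‖ load = 220.9 kΩ.
V_wiper = 12.7 × 220.9/(155.6 + 220.9) = 7.45 V.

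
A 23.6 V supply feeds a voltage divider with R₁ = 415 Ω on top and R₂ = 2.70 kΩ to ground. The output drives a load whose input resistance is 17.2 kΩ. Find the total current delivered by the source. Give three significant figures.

R₂‖R_L = 2334 Ω, so the source sees R₁ + R₂‖R_L = 2749 Ω.
I = 23.6 V / 2749 Ω = 8.59 mA.

I ≈ 8.59 mA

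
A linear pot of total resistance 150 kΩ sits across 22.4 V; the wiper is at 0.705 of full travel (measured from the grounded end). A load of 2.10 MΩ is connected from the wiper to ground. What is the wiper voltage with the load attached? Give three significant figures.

The wiper splits the pot into (1−α)R = 44.25 kΩ above and αR = 105.8 kΩ below.
Lower section ‖ load = 100.7 kΩ.
V_wiper = 22.4 × 100.7/(44.25 + 100.7) = 15.6 V.

V ≈ 15.6 V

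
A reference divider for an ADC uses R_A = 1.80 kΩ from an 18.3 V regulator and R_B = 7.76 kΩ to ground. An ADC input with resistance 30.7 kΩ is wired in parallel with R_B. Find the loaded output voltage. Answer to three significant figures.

V_out ≈ 14.2 V

The load sits in parallel with R_B: R_B‖R_L = (7.76 × 30.7) / (7.76 + 30.7) = 6.194 kΩ.
V_out = 18.3 × 6.194 / (1.80 + 6.194) = 18.3 × 6.194/7.994 = 14.2 V.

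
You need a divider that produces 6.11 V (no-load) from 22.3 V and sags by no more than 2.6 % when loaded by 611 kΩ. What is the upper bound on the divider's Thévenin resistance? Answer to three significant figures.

R_th ≤ 16.3 kΩ

Loading drop = R_th/(R_th + R_L) ≤ 0.0260, so R_th ≤ R_L · ε/(1−ε) = 611 kΩ × 0.0260/0.9740 = 16.3 kΩ.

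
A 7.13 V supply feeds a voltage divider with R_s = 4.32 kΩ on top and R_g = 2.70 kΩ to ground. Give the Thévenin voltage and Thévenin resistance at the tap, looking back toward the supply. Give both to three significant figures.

V_th = 2.74 V, R_th = 1.66 kΩ

V_th is the open-circuit tap voltage: 7.13 × 2.70/(4.32 + 2.70) = 2.74 V.
With the supply zeroed, R_s and R_g appear in parallel from the tap: R_th = R_s‖R_g = (4.32 × 2.70)/7.020 = 1.66 kΩ.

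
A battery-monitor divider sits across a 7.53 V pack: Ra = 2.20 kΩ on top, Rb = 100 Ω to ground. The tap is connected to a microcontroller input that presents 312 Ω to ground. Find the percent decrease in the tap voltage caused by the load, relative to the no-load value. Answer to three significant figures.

23.5 %

The divider's output (Thévenin) resistance is Ra‖Rb = 95.65 Ω.
Fractional drop under load = R_th/(R_th + R_L) = 95.65 / (95.65 + 312) = 0.2346.
So the output falls by 23.5 %.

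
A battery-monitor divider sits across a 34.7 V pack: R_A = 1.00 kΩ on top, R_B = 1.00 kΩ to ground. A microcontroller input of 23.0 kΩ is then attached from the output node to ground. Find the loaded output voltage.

The load sits in parallel with R_B: R_B‖R_L = (1.00 × 23.0) / (1.00 + 23.0) = 0.9583 kΩ.
V_out = 34.7 × 0.9583 / (1.00 + 0.9583) = 34.7 × 0.9583/1.958 = 17.0 V.

V_out ≈ 17.0 V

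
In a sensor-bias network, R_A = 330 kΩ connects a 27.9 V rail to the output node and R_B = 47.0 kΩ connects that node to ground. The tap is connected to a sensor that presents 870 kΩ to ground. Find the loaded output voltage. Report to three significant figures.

The load sits in parallel with R_B: R_B‖R_L = (47.0 × 870) / (47.0 + 870) = 44.59 kΩ.
V_out = 27.9 × 44.59 / (330 + 44.59) = 27.9 × 44.59/374.6 = 3.32 V.
(Unloaded it would have been 3.48 V.)

V_out ≈ 3.32 V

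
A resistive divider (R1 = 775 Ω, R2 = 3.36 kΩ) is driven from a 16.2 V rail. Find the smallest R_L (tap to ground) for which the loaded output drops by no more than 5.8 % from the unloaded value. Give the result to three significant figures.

Output resistance R_th = R1‖R2 = (775 × 3360)/4135 = 629.7 Ω.
The fractional drop is R_th/(R_th + R_L); requiring this ≤ 0.0580 gives R_L ≥ R_th(1/0.0580 − 1) = 629.7 × 16.24 = 10.2 kΩ.

R_L(min) ≈ 10.2 kΩ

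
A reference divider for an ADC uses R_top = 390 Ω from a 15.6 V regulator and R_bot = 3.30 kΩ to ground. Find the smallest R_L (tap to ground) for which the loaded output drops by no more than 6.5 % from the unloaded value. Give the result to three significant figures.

R_L(min) ≈ 5.02 kΩ

Output resistance R_th = R_top‖R_bot = (390 × 3300)/3690 = 348.8 Ω.
The fractional drop is R_th/(R_th + R_L); requiring this ≤ 0.0650 gives R_L ≥ R_th(1/0.0650 − 1) = 348.8 × 14.38 = 5.02 kΩ.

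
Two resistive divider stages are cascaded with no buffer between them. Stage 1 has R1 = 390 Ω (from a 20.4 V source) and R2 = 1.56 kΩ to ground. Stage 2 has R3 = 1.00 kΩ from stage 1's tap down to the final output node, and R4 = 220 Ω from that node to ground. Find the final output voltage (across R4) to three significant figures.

V_out ≈ 2.34 V

Stage 2 presents R3+R4 = 1220 Ω as a load on stage 1's tap.
Stage 1's lower leg becomes R2‖(R3+R4) = 684.6 Ω, so V_mid = 20.4 × 684.6/1075 = 13.00 V.
Stage 2 is itself unloaded: V_out = V_mid × R4/(R3+R4) = 13.00 × 220/1220 = 2.34 V.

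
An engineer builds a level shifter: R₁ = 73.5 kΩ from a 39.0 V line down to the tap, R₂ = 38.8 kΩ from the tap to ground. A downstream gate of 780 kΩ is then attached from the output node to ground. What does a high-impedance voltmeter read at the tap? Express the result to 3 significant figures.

The load sits in parallel with R₂: R₂‖R_L = (38.8 × 780) / (38.8 + 780) = 36.96 kΩ.
V_out = 39.0 × 36.96 / (73.5 + 36.96) = 39.0 × 36.96/110.5 = 13.0 V.
(Unloaded it would have been 13.5 V.)

V_out ≈ 13.0 V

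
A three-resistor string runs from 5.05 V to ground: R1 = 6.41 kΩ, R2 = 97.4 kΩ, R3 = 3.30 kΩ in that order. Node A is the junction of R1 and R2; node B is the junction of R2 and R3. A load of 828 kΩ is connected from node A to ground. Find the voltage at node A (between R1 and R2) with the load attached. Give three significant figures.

Below node A the series string R2+R3 = 100.7 kΩ sits in parallel with the 828 kΩ load: 89.78 kΩ.
V_A = 5.05 × 89.78/(6.41 + 89.78) = 4.71 V.

V ≈ 4.71 V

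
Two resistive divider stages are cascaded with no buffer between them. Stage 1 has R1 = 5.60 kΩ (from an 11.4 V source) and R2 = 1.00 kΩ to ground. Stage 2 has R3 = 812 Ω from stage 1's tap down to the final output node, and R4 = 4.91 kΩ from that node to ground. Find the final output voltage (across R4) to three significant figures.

Stage 2 presents R3+R4 = 5722 Ω as a load on stage 1's tap.
Stage 1's lower leg becomes R2‖(R3+R4) = 851.2 Ω, so V_mid = 11.4 × 851.2/6451 = 1.504 V.
Stage 2 is itself unloaded: V_out = V_mid × R4/(R3+R4) = 1.504 × 4910/5722 = 1.29 V.

V_out ≈ 1.29 V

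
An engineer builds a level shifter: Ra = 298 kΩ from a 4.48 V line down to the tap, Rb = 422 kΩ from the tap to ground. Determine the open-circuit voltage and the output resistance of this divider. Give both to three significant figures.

V_th = 2.63 V, R_th = 175 kΩ

V_th is the open-circuit tap voltage: 4.48 × 422/(298 + 422) = 2.63 V.
With the supply zeroed, Ra and Rb appear in parallel from the tap: R_th = Ra‖Rb = (298 × 422)/720.0 = 175 kΩ.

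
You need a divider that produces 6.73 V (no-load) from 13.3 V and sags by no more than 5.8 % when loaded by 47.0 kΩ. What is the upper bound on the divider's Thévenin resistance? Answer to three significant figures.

R_th ≤ 2.89 kΩ

Loading drop = R_th/(R_th + R_L) ≤ 0.0580, so R_th ≤ R_L · ε/(1−ε) = 47.0 kΩ × 0.0580/0.9420 = 2.89 kΩ.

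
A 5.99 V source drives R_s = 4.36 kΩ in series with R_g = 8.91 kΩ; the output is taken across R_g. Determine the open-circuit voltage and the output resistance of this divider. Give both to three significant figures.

V_th is the open-circuit tap voltage: 5.99 × 8.91/(4.36 + 8.91) = 4.02 V.
With the supply zeroed, R_s and R_g appear in parallel from the tap: R_th = R_s‖R_g = (4.36 × 8.91)/13.27 = 2.93 kΩ.

V_th = 4.02 V, R_th = 2.93 kΩ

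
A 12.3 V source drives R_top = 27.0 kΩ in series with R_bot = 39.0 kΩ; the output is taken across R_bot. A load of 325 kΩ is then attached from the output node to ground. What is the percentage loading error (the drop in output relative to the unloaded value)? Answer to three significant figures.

The divider's output (Thévenin) resistance is R_top‖R_bot = 15.95 kΩ.
Fractional drop under load = R_th/(R_th + R_L) = 15.95 / (15.95 + 325) = 0.04679.
So the output falls by 4.68 %.

4.68 %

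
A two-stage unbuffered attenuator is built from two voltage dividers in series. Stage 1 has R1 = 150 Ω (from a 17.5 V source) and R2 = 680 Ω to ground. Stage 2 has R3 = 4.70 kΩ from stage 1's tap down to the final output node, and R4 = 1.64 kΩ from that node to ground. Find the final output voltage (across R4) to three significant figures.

Stage 2 presents R3+R4 = 6340 Ω as a load on stage 1's tap.
Stage 1's lower leg becomes R2‖(R3+R4) = 614.1 Ω, so V_mid = 17.5 × 614.1/764.1 = 14.06 V.
Stage 2 is itself unloaded: V_out = V_mid × R4/(R3+R4) = 14.06 × 1640/6340 = 3.64 V.

V_out ≈ 3.64 V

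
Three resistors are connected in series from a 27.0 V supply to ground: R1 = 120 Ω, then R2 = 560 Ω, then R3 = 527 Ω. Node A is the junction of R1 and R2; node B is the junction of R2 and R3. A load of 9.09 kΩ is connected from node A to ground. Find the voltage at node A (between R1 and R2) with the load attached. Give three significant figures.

Below node A the series string R2+R3 = 1087 Ω sits in parallel with the 9090 Ω load: 970.9 Ω.
V_A = 27.0 × 970.9/(120 + 970.9) = 24.0 V.

V ≈ 24.0 V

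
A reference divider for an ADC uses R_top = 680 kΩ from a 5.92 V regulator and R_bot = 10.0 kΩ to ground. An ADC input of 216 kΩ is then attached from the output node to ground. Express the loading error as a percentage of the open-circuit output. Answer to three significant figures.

The divider's output (Thévenin) resistance is R_top‖R_bot = 9.855 kΩ.
Fractional drop under load = R_th/(R_th + R_L) = 9.855 / (9.855 + 216) = 0.04363.
So the output falls by 4.36 %.

4.36 %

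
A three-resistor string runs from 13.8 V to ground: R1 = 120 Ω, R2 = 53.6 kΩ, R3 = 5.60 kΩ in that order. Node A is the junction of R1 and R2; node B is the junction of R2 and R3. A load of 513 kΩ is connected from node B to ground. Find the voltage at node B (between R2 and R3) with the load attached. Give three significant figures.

V ≈ 1.29 V

At node B, R3 is in parallel with the load: R3‖R_L = 5540 Ω.
Below node A the resistance is R2 + (R3‖R_L) = 59140 Ω, so V_A = 13.8 × 59140/59260 = 13.77 V.
Then V_B = V_A × (R3‖R_L)/(R2 + R3‖R_L) = 13.77 × 5540/59140 = 1.29 V.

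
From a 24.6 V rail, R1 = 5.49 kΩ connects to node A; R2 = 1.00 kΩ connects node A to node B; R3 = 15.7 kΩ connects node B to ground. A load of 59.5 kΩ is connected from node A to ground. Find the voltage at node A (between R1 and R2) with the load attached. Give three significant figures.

Below node A the series string R2+R3 = 16.70 kΩ sits in parallel with the 59.5 kΩ load: 13.04 kΩ.
V_A = 24.6 × 13.04/(5.49 + 13.04) = 17.3 V.

V ≈ 17.3 V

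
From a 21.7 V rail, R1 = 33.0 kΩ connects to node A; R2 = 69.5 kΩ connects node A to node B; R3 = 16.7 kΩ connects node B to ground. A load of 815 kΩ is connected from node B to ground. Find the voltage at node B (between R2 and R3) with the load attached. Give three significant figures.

At node B, R3 is in parallel with the load: R3‖R_L = 16.36 kΩ.
Below node A the resistance is R2 + (R3‖R_L) = 85.86 kΩ, so V_A = 21.7 × 85.86/118.9 = 15.68 V.
Then V_B = V_A × (R3‖R_L)/(R2 + R3‖R_L) = 15.68 × 16.36/85.86 = 2.99 V.

V ≈ 2.99 V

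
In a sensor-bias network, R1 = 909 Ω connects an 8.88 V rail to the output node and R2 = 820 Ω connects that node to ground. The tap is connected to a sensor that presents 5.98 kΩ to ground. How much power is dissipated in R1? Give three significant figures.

P ≈ 27.0 mW

Total resistance from the source is R1 + (R2‖R_L) = 1630 Ω, so I = 8.88/1630 Ω = 5.447 mA.
P = I²·R1 = (5.447 mA)² × 909 Ω = 27.0 mW.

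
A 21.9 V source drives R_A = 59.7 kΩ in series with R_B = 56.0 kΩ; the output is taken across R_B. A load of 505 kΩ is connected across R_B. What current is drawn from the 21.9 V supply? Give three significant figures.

R_B‖R_L = 50.41 kΩ, so the source sees R_A + R_B‖R_L = 110.1 kΩ.
I = 21.9 V / 110.1 kΩ = 0.199 mA.

I ≈ 0.199 mA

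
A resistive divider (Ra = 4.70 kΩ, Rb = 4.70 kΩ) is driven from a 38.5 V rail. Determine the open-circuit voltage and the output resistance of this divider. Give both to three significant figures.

V_th is the open-circuit tap voltage: 38.5 × 4.70/(4.70 + 4.70) = 19.2 V.
With the supply zeroed, Ra and Rb appear in parallel from the tap: R_th = Ra‖Rb = (4.70 × 4.70)/9.400 = 2.35 kΩ.

V_th = 19.2 V, R_th = 2.35 kΩ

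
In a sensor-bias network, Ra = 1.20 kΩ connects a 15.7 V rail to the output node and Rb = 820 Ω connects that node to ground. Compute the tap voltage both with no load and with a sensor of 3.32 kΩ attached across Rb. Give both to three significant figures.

Unloaded: 6.37 V; loaded: 5.56 V

Open-circuit: V = 15.7 × 820/(1200 + 820) = 6.37 V.
With the load, Rb becomes Rb‖R_L = 657.6 Ω, so V = 15.7 × 657.6/1858 = 5.56 V.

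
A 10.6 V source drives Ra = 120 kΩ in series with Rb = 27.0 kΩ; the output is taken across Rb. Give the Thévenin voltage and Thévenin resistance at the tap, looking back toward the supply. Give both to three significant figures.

V_th = 1.95 V, R_th = 22.0 kΩ

V_th is the open-circuit tap voltage: 10.6 × 27.0/(120 + 27.0) = 1.95 V.
With the supply zeroed, Ra and Rb appear in parallel from the tap: R_th = Ra‖Rb = (120 × 27.0)/147.0 = 22.0 kΩ.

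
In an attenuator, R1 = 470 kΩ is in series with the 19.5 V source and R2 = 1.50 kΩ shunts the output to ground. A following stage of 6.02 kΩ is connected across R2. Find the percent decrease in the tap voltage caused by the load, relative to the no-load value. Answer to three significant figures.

19.9 %

Unloaded V = 19.5 × 1.50/471.5 = 0.06204 V.
Loaded: R2‖R_L = 1.201 kΩ, giving V = 19.5 × 1.201/471.2 = 0.04969 V.
Drop = (0.06204 − 0.04969) / 0.06204 = 19.9 %.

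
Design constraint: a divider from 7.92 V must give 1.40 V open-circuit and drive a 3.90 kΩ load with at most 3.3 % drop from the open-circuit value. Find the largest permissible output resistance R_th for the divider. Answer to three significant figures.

Loading drop = R_th/(R_th + R_L) ≤ 0.0330, so R_th ≤ R_L · ε/(1−ε) = 3.90 kΩ × 0.0330/0.9670 = 133 Ω.

R_th ≤ 133 Ω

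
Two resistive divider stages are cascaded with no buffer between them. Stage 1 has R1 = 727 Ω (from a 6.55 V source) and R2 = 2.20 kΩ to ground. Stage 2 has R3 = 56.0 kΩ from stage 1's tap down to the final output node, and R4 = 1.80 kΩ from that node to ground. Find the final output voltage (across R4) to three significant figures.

Stage 2 presents R3+R4 = 57800 Ω as a load on stage 1's tap.
Stage 1's lower leg becomes R2‖(R3+R4) = 2119 Ω, so V_mid = 6.55 × 2119/2846 = 4.877 V.
Stage 2 is itself unloaded: V_out = V_mid × R4/(R3+R4) = 4.877 × 1800/57800 = 0.152 V.

V_out ≈ 0.152 V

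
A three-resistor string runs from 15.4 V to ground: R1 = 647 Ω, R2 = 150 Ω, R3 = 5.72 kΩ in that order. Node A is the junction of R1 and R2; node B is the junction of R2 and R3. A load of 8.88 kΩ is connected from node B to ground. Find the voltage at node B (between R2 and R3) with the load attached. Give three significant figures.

V ≈ 12.5 V

At node B, R3 is in parallel with the load: R3‖R_L = 3479 Ω.
Below node A the resistance is R2 + (R3‖R_L) = 3629 Ω, so V_A = 15.4 × 3629/4276 = 13.07 V.
Then V_B = V_A × (R3‖R_L)/(R2 + R3‖R_L) = 13.07 × 3479/3629 = 12.5 V.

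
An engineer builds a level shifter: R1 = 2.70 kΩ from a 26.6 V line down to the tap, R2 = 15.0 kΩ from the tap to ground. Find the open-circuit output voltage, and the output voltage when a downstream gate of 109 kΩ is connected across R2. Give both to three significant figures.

Open-circuit: V = 26.6 × 15.0/(2.70 + 15.0) = 22.5 V.
With the load, R2 becomes R2‖R_L = 13.19 kΩ, so V = 26.6 × 13.19/15.89 = 22.1 V.

Unloaded: 22.5 V; loaded: 22.1 V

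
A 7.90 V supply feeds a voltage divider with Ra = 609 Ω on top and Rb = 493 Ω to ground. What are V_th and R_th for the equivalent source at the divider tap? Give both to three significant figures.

V_th = 3.53 V, R_th = 272 Ω

V_th is the open-circuit tap voltage: 7.90 × 493/(609 + 493) = 3.53 V.
With the supply zeroed, Ra and Rb appear in parallel from the tap: R_th = Ra‖Rb = (609 × 493)/1102 = 272 Ω.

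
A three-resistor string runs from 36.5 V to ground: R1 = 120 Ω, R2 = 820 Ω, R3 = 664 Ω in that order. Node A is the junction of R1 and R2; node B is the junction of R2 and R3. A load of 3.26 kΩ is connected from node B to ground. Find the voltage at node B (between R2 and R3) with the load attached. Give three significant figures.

V ≈ 13.5 V

At node B, R3 is in parallel with the load: R3‖R_L = 551.6 Ω.
Below node A the resistance is R2 + (R3‖R_L) = 1372 Ω, so V_A = 36.5 × 1372/1492 = 33.56 V.
Then V_B = V_A × (R3‖R_L)/(R2 + R3‖R_L) = 33.56 × 551.6/1372 = 13.5 V.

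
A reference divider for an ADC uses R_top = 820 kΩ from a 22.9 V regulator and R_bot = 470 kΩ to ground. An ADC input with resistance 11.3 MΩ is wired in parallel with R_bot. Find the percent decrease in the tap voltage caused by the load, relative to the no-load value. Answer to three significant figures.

2.58 %

The divider's output (Thévenin) resistance is R_top‖R_bot = 298.8 kΩ.
Fractional drop under load = R_th/(R_th + R_L) = 298.8 / (298.8 + 11300) = 0.02576.
So the output falls by 2.58 %.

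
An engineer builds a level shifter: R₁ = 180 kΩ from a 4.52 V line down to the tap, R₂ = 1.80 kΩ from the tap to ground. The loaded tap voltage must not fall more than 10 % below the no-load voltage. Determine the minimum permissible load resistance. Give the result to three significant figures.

R_L(min) ≈ 16.0 kΩ

Output resistance R_th = R₁‖R₂ = (180 × 1.80)/181.8 = 1.782 kΩ.
The fractional drop is R_th/(R_th + R_L); requiring this ≤ 0.100 gives R_L ≥ R_th(1/0.100 − 1) = 1.782 × 9.000 = 16.0 kΩ.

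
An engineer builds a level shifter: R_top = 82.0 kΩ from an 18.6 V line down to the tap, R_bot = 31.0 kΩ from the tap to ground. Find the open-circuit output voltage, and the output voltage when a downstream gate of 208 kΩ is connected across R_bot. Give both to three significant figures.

Open-circuit: V = 18.6 × 31.0/(82.0 + 31.0) = 5.10 V.
With the load, R_bot becomes R_bot‖R_L = 26.98 kΩ, so V = 18.6 × 26.98/109.0 = 4.60 V.

Unloaded: 5.10 V; loaded: 4.60 V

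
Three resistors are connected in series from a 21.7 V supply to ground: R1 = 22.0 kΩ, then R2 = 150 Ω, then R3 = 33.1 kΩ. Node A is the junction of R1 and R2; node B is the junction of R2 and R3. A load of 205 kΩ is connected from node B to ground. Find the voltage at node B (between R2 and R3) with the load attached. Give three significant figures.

V ≈ 12.2 V

At node B, R3 is in parallel with the load: R3‖R_L = 28500 Ω.
Below node A the resistance is R2 + (R3‖R_L) = 28650 Ω, so V_A = 21.7 × 28650/50650 = 12.27 V.
Then V_B = V_A × (R3‖R_L)/(R2 + R3‖R_L) = 12.27 × 28500/28650 = 12.2 V.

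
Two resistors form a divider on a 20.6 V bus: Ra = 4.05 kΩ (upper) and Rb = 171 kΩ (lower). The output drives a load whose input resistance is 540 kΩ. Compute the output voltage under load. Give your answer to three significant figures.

V_out ≈ 20.0 V

The load sits in parallel with Rb: Rb‖R_L = (171 × 540) / (171 + 540) = 129.9 kΩ.
V_out = 20.6 × 129.9 / (4.05 + 129.9) = 20.6 × 129.9/133.9 = 20.0 V.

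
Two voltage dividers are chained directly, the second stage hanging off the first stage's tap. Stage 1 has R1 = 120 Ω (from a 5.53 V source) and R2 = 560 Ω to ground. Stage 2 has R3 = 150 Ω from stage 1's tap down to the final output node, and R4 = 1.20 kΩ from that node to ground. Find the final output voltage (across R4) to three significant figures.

V_out ≈ 3.77 V

Stage 2 presents R3+R4 = 1350 Ω as a load on stage 1's tap.
Stage 1's lower leg becomes R2‖(R3+R4) = 395.8 Ω, so V_mid = 5.53 × 395.8/515.8 = 4.243 V.
Stage 2 is itself unloaded: V_out = V_mid × R4/(R3+R4) = 4.243 × 1200/1350 = 3.77 V.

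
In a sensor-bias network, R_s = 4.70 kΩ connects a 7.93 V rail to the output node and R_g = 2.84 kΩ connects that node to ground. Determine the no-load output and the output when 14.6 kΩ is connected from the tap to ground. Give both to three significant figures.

Unloaded: 2.99 V; loaded: 2.66 V

Open-circuit: V = 7.93 × 2.84/(4.70 + 2.84) = 2.99 V.
With the load, R_g becomes R_g‖R_L = 2.378 kΩ, so V = 7.93 × 2.378/7.078 = 2.66 V.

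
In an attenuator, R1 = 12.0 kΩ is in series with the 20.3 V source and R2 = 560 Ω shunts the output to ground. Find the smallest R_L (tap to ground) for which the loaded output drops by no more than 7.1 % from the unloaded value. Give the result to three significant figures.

Output resistance R_th = R1‖R2 = (12000 × 560)/12560 = 535.0 Ω.
The fractional drop is R_th/(R_th + R_L); requiring this ≤ 0.0710 gives R_L ≥ R_th(1/0.0710 − 1) = 535.0 × 13.08 = 7.00 kΩ.

R_L(min) ≈ 7.00 kΩ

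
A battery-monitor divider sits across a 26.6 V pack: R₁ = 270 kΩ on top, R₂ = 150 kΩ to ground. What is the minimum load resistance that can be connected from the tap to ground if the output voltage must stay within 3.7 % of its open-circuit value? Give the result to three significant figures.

Output resistance R_th = R₁‖R₂ = (270 × 150)/420.0 = 96.43 kΩ.
The fractional drop is R_th/(R_th + R_L); requiring this ≤ 0.0370 gives R_L ≥ R_th(1/0.0370 − 1) = 96.43 × 26.03 = 2.51 MΩ.

R_L(min) ≈ 2.51 MΩ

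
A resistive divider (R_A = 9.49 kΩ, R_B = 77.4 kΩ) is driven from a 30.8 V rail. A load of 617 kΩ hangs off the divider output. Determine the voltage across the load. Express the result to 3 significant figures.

The load sits in parallel with R_B: R_B‖R_L = (77.4 × 617) / (77.4 + 617) = 68.77 kΩ.
V_out = 30.8 × 68.77 / (9.49 + 68.77) = 30.8 × 68.77/78.26 = 27.1 V.
(Unloaded it would have been 27.4 V.)

V_out ≈ 27.1 V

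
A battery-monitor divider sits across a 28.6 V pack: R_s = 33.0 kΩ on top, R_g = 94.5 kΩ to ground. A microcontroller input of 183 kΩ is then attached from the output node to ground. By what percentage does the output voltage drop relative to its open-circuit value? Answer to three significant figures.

The divider's output (Thévenin) resistance is R_s‖R_g = 24.46 kΩ.
Fractional drop under load = R_th/(R_th + R_L) = 24.46 / (24.46 + 183) = 0.1179.
So the output falls by 11.8 %.

11.8 %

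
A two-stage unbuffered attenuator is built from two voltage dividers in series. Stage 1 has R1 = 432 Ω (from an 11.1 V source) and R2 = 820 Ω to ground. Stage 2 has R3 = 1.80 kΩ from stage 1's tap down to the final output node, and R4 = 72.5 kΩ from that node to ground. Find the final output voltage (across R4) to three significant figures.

V_out ≈ 7.07 V

Stage 2 presents R3+R4 = 74300 Ω as a load on stage 1's tap.
Stage 1's lower leg becomes R2‖(R3+R4) = 811.0 Ω, so V_mid = 11.1 × 811.0/1243 = 7.242 V.
Stage 2 is itself unloaded: V_out = V_mid × R4/(R3+R4) = 7.242 × 72500/74300 = 7.07 V.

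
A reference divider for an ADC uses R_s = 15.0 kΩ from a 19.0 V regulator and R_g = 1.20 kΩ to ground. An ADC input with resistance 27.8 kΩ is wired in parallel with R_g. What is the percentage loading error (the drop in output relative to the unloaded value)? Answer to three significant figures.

3.84 %

The divider's output (Thévenin) resistance is R_s‖R_g = 1.111 kΩ.
Fractional drop under load = R_th/(R_th + R_L) = 1.111 / (1.111 + 27.8) = 0.03843.
So the output falls by 3.84 %.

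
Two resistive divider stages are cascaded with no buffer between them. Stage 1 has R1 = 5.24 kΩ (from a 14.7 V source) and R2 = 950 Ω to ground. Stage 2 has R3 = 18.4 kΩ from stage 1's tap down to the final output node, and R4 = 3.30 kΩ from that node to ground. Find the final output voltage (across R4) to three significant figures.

V_out ≈ 0.331 V

Stage 2 presents R3+R4 = 21700 Ω as a load on stage 1's tap.
Stage 1's lower leg becomes R2‖(R3+R4) = 910.2 Ω, so V_mid = 14.7 × 910.2/6150 = 2.175 V.
Stage 2 is itself unloaded: V_out = V_mid × R4/(R3+R4) = 2.175 × 3300/21700 = 0.331 V.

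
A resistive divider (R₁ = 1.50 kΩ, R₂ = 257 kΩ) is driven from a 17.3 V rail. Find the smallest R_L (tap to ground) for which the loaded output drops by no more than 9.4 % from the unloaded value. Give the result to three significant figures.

R_L(min) ≈ 14.4 kΩ

Output resistance R_th = R₁‖R₂ = (1.50 × 257)/258.5 = 1.491 kΩ.
The fractional drop is R_th/(R_th + R_L); requiring this ≤ 0.0940 gives R_L ≥ R_th(1/0.0940 − 1) = 1.491 × 9.638 = 14.4 kΩ.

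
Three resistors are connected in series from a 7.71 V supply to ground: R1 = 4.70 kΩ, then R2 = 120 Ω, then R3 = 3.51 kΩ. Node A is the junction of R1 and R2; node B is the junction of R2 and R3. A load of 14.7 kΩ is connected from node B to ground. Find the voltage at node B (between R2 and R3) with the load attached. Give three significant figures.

At node B, R3 is in parallel with the load: R3‖R_L = 2833 Ω.
Below node A the resistance is R2 + (R3‖R_L) = 2953 Ω, so V_A = 7.71 × 2953/7653 = 2.975 V.
Then V_B = V_A × (R3‖R_L)/(R2 + R3‖R_L) = 2.975 × 2833/2953 = 2.85 V.

V ≈ 2.85 V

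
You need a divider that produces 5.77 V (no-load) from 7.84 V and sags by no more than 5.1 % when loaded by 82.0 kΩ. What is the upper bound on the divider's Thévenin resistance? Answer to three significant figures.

R_th ≤ 4.41 kΩ

Loading drop = R_th/(R_th + R_L) ≤ 0.0510, so R_th ≤ R_L · ε/(1−ε) = 82.0 kΩ × 0.0510/0.9490 = 4.41 kΩ.
(Any R1, R2 with R2/(R1+R2) = 0.736 and R1‖R2 ≤ 4.41 kΩ will meet the spec.)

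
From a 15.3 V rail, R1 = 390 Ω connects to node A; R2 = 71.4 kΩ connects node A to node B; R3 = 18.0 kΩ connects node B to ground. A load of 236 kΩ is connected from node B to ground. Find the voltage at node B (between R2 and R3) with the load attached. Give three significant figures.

At node B, R3 is in parallel with the load: R3‖R_L = 16720 Ω.
Below node A the resistance is R2 + (R3‖R_L) = 88120 Ω, so V_A = 15.3 × 88120/88510 = 15.23 V.
Then V_B = V_A × (R3‖R_L)/(R2 + R3‖R_L) = 15.23 × 16720/88120 = 2.89 V.

V ≈ 2.89 V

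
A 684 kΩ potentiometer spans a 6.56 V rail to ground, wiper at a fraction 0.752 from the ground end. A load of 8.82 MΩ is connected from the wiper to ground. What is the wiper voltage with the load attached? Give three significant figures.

V ≈ 4.86 V

The wiper splits the pot into (1−α)R = 169.6 kΩ above and αR = 514.4 kΩ below.
Lower section ‖ load = 486.0 kΩ.
V_wiper = 6.56 × 486.0/(169.6 + 486.0) = 4.86 V.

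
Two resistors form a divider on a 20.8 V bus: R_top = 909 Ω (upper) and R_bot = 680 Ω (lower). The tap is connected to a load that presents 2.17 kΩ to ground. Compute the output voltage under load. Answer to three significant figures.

The load sits in parallel with R_bot: R_bot‖R_L = (680 × 2170) / (680 + 2170) = 517.8 Ω.
V_out = 20.8 × 517.8 / (909 + 517.8) = 20.8 × 517.8/1427 = 7.55 V.

V_out ≈ 7.55 V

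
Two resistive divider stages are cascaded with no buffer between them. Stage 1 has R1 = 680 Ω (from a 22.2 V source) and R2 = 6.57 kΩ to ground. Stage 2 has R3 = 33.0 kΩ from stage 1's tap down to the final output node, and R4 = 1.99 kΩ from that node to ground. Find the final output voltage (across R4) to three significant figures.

Stage 2 presents R3+R4 = 34990 Ω as a load on stage 1's tap.
Stage 1's lower leg becomes R2‖(R3+R4) = 5531 Ω, so V_mid = 22.2 × 5531/6211 = 19.77 V.
Stage 2 is itself unloaded: V_out = V_mid × R4/(R3+R4) = 19.77 × 1990/34990 = 1.12 V.

V_out ≈ 1.12 V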